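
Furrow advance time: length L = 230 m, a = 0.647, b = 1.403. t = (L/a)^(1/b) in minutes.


t = (L/a)^(1/b)
t = (230/0.647)^(1/1.403)
t = 355.486862^(1/1.403)

65.7841 min


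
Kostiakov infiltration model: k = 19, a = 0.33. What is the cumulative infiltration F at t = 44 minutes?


F = k * t^a = 19 * 44^0.33
F = 19 * 3.486096

66.2358 mm


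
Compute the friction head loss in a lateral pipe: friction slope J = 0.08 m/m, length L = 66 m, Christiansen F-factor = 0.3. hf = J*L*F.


hf = J * L * F = 0.08 * 66 * 0.3 = 1.5840 m

1.5840 m


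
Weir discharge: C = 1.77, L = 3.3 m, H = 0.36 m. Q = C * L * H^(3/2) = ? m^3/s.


Q = C * L * H^(3/2) = 1.77 * 3.3 * 0.36^1.5 = 1.77 * 3.3 * 0.216000

1.2617 m^3/s


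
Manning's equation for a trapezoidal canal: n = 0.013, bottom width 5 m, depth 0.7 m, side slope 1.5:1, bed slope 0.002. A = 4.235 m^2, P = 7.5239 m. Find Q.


R = A/P = 4.235/7.5239 = 0.562873
Q = (1/0.013) * 4.235 * 0.562873^(2/3) * 0.002^0.5

9.9319 m^3/s


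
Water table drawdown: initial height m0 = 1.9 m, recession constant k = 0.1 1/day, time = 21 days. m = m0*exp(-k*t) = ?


m = m0 * exp(-k*t)
m = 1.9 * exp(-0.1 * 21)
m = 1.9 * exp(-2.1000)

0.2327 m


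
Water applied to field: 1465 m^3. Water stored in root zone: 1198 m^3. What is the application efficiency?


Ea = V_root / V_field * 100 = 1198 / 1465 * 100 = 81.7747%

81.7747 %


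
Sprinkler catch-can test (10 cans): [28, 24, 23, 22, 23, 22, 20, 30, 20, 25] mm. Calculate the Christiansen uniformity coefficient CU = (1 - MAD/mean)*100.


mean = 23.700000 mm
MAD = 2.440000 mm
CU = (1 - 2.440000/23.700000)*100

89.7046 %


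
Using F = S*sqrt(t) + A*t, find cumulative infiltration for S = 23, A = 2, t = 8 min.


F = S*sqrt(t) + A*t
F = 23*sqrt(8) + 2*8
F = 23*2.828427 + 16

81.0538 mm


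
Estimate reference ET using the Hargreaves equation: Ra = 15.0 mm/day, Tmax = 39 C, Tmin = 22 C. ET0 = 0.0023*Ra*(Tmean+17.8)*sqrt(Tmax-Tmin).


Tmean = (Tmax + Tmin)/2 = (39 + 22)/2 = 30.5
ET0 = 0.0023 * 15.0 * (30.5 + 17.8) * sqrt(39 - 22)
ET0 = 0.0023 * 15.0 * 48.3 * 4.123106

6.8705 mm/day


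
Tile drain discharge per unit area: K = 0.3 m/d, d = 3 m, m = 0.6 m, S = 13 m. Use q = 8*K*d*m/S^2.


q = 8*K*d*m/S^2
q = 8*0.3*3*0.6/13^2
q = 4.3200 / 169

0.0256 m/d


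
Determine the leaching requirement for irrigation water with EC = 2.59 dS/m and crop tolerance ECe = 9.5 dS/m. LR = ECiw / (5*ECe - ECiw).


LR = ECiw / (5*ECe - ECiw)
LR = 2.59 / (5*9.5 - 2.59)
LR = 2.59 / 44.9100

0.0577


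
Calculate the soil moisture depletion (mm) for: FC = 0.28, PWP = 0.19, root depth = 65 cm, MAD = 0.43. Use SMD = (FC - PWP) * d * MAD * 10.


SMD = (FC - PWP) * d * MAD * 10
SMD = (0.28 - 0.19) * 65 * 0.43 * 10
SMD = 0.0900 * 65 * 0.43 * 10

25.1550 mm


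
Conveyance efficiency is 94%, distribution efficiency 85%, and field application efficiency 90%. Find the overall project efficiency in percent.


Ec = 0.94, Eb = 0.85, Ea = 0.9
E = 0.94 * 0.85 * 0.9 * 100 = 71.9100%

71.9100 %


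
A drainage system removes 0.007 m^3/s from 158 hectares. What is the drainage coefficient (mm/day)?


DC = Q * 86400 / (A * 10000) * 1000
DC = 0.007 * 86400 / (158 * 10000) * 1000
DC = 604800.0000 / 1580000

0.3828 mm/day


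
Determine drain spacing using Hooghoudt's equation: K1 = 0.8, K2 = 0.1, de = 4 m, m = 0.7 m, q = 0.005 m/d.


S^2 = 8*K2*de*m/q + 4*K1*m^2/q
S^2 = 8*0.1*4*0.7/0.005 + 4*0.8*0.7^2/0.005
S = sqrt(761.6000)

27.5971 m


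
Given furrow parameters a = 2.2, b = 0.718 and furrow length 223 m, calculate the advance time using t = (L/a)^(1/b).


t = (L/a)^(1/b)
t = (223/2.2)^(1/0.718)
t = 101.363636^(1/0.718)

621.8817 min


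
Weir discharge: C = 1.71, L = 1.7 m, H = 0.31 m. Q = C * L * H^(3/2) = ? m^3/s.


Q = C * L * H^(3/2) = 1.71 * 1.7 * 0.31^1.5 = 1.71 * 1.7 * 0.172601

0.5018 m^3/s


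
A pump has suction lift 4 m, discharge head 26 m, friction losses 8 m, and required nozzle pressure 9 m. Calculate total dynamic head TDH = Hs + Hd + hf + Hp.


TDH = Hs + Hd + hf + Hp = 4 + 26 + 8 + 9 = 47

47 m


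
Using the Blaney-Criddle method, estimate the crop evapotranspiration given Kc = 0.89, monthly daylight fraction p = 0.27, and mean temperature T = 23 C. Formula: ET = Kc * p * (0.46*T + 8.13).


ET = Kc * p * (0.46*T + 8.13)
ET = 0.89 * 0.27 * (0.46*23 + 8.13)
ET = 0.89 * 0.27 * 18.7100

4.4960 mm/day


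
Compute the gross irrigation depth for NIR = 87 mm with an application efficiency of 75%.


Ea = 75% = 0.75
GID = NIR / Ea = 87 / 0.75 = 116.0000 mm

116.0000 mm


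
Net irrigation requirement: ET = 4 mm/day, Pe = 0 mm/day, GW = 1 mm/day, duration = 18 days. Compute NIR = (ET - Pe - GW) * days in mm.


Daily deficit = ET - Pe - GW = 4 - 0 - 1 = 3 mm/day
NIR = 3 * 18 = 54 mm

54.0000 mm


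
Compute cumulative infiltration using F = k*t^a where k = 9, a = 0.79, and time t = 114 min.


F = k * t^a = 9 * 114^0.79
F = 9 * 42.165265

379.4874 mm


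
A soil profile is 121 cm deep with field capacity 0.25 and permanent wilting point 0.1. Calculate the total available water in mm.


AWC = (FC - PWP) * d * 10
AWC = (0.25 - 0.1) * 121 * 10
AWC = 0.1500 * 121 * 10

181.5000 mm


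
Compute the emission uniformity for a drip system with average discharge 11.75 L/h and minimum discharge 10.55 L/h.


EU = (q_min/q_avg)*100 = (10.55/11.75)*100 = 89.7872%

89.7872 %


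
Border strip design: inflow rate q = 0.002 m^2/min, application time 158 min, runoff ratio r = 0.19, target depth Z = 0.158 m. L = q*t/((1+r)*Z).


L = q*t/((1+r)*Z)
L = 0.002*158/((1+0.19)*0.158)
L = 0.316/0.18802

1.6807 m


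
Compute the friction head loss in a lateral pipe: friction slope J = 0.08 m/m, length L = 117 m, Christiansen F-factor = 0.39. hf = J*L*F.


hf = J * L * F = 0.08 * 117 * 0.39 = 3.6504 m

3.6504 m


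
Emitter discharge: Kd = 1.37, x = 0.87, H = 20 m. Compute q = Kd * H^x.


q = Kd * H^x = 1.37 * 20^0.87 = 1.37 * 13.548652

18.5617 L/h


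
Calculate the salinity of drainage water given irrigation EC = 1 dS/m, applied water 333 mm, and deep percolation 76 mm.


EC_dw = EC_iw * D_iw / D_dw
EC_dw = 1 * 333 / 76
EC_dw = 333 / 76

4.3816 dS/m


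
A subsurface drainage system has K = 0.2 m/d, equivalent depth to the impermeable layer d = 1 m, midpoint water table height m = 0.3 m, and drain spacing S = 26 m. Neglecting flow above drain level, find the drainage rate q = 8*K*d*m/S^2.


q = 8*K*d*m/S^2
q = 8*0.2*1*0.3/26^2
q = 0.4800 / 676

7.1006e-04 m/d


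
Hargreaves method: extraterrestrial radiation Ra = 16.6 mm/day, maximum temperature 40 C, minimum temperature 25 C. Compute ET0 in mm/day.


Tmean = (Tmax + Tmin)/2 = (40 + 25)/2 = 32.5
ET0 = 0.0023 * 16.6 * (32.5 + 17.8) * sqrt(40 - 25)
ET0 = 0.0023 * 16.6 * 50.3 * 3.872983

7.4379 mm/day


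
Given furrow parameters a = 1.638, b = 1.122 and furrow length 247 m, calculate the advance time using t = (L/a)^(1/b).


t = (L/a)^(1/b)
t = (247/1.638)^(1/1.122)
t = 150.793651^(1/1.122)

87.4013 min


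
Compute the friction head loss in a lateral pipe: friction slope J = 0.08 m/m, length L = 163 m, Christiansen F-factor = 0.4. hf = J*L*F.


hf = J * L * F = 0.08 * 163 * 0.4 = 5.2160 m

5.2160 m


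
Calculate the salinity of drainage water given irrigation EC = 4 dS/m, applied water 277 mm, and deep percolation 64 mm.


EC_dw = EC_iw * D_iw / D_dw
EC_dw = 4 * 277 / 64
EC_dw = 1108 / 64

17.3125 dS/m


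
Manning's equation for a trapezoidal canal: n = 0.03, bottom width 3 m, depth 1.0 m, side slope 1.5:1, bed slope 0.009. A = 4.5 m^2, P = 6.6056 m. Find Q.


R = A/P = 4.5/6.6056 = 0.681240
Q = (1/0.03) * 4.5 * 0.681240^(2/3) * 0.009^0.5

11.0174 m^3/s


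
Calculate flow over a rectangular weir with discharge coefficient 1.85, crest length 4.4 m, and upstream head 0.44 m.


Q = C * L * H^(3/2) = 1.85 * 4.4 * 0.44^1.5 = 1.85 * 4.4 * 0.291863

2.3758 m^3/s


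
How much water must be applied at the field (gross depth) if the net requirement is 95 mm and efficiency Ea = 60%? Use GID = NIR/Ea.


Ea = 60% = 0.6
GID = NIR / Ea = 95 / 0.6 = 158.3333 mm

158.3333 mm


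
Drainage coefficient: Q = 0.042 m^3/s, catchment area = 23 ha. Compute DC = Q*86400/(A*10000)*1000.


DC = Q * 86400 / (A * 10000) * 1000
DC = 0.042 * 86400 / (23 * 10000) * 1000
DC = 3628800.0000 / 230000

15.7774 mm/day


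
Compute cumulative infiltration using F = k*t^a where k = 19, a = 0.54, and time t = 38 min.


F = k * t^a = 19 * 38^0.54
F = 19 * 7.129895

135.4680 mm


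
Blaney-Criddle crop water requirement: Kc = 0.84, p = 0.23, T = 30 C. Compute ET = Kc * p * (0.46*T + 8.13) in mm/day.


ET = Kc * p * (0.46*T + 8.13)
ET = 0.84 * 0.23 * (0.46*30 + 8.13)
ET = 0.84 * 0.23 * 21.9300

4.2369 mm/day


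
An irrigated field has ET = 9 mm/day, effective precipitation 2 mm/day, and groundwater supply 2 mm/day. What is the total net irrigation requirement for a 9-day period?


Daily deficit = ET - Pe - GW = 9 - 2 - 2 = 5 mm/day
NIR = 5 * 9 = 45 mm

45.0000 mm


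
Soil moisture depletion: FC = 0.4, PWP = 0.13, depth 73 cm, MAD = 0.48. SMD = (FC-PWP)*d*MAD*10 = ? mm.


SMD = (FC - PWP) * d * MAD * 10
SMD = (0.4 - 0.13) * 73 * 0.48 * 10
SMD = 0.2700 * 73 * 0.48 * 10

94.6080 mm


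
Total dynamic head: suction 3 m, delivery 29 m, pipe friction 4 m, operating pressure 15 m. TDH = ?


TDH = Hs + Hd + hf + Hp = 3 + 29 + 4 + 15 = 51

51 m


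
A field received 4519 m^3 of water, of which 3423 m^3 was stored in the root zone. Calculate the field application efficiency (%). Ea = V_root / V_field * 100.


Ea = V_root / V_field * 100 = 3423 / 4519 * 100 = 75.7468%

75.7468 %


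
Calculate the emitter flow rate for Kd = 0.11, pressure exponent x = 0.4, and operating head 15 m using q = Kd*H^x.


q = Kd * H^x = 0.11 * 15^0.4 = 0.11 * 2.954177

0.3250 L/h


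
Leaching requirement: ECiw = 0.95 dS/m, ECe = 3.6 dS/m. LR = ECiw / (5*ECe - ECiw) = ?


LR = ECiw / (5*ECe - ECiw)
LR = 0.95 / (5*3.6 - 0.95)
LR = 0.95 / 17.0500

0.0557


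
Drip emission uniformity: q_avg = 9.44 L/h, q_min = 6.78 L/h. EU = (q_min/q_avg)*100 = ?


EU = (q_min/q_avg)*100 = (6.78/9.44)*100 = 71.8220%

71.8220 %


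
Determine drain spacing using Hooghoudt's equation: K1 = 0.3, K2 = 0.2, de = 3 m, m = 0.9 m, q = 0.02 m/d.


S^2 = 8*K2*de*m/q + 4*K1*m^2/q
S^2 = 8*0.2*3*0.9/0.02 + 4*0.3*0.9^2/0.02
S = sqrt(264.6000)

16.2665 m


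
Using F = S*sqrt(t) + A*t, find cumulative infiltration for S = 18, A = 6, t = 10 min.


F = S*sqrt(t) + A*t
F = 18*sqrt(10) + 6*10
F = 18*3.162278 + 60

116.9210 mm


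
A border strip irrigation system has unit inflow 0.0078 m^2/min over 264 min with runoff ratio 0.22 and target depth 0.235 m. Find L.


L = q*t/((1+r)*Z)
L = 0.0078*264/((1+0.22)*0.235)
L = 2.0592/0.2867

7.1824 m


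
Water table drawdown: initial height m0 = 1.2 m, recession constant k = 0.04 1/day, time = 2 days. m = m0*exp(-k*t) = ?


m = m0 * exp(-k*t)
m = 1.2 * exp(-0.04 * 2)
m = 1.2 * exp(-0.0800)

1.1077 m


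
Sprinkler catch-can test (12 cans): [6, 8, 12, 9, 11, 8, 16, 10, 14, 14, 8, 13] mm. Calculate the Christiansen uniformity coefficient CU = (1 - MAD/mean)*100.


mean = 10.750000 mm
MAD = 2.583333 mm
CU = (1 - 2.583333/10.750000)*100

75.9690 %


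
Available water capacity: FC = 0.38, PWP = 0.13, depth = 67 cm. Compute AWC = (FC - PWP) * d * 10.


AWC = (FC - PWP) * d * 10
AWC = (0.38 - 0.13) * 67 * 10
AWC = 0.2500 * 67 * 10

167.5000 mm


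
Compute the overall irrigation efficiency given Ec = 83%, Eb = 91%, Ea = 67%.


Ec = 0.83, Eb = 0.91, Ea = 0.67
E = 0.83 * 0.91 * 0.67 * 100 = 50.6051%

50.6051 %


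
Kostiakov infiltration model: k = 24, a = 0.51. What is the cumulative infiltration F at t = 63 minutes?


F = k * t^a = 24 * 63^0.51
F = 24 * 8.273012

198.5523 mm


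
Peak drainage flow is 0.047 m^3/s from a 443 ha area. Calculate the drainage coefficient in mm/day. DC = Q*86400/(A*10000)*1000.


DC = Q * 86400 / (A * 10000) * 1000
DC = 0.047 * 86400 / (443 * 10000) * 1000
DC = 4060800.0000 / 4430000

0.9167 mm/day


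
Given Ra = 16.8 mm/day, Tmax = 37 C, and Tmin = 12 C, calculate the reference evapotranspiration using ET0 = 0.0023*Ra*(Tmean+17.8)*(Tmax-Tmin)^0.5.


Tmean = (Tmax + Tmin)/2 = (37 + 12)/2 = 24.5
ET0 = 0.0023 * 16.8 * (24.5 + 17.8) * sqrt(37 - 12)
ET0 = 0.0023 * 16.8 * 42.3 * 5.000000

8.1724 mm/day


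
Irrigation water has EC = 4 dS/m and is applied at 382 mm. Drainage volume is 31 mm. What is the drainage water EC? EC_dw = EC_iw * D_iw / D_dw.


EC_dw = EC_iw * D_iw / D_dw
EC_dw = 4 * 382 / 31
EC_dw = 1528 / 31

49.2903 dS/m


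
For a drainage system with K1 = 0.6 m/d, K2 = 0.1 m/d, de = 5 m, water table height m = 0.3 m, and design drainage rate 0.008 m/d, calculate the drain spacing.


S^2 = 8*K2*de*m/q + 4*K1*m^2/q
S^2 = 8*0.1*5*0.3/0.008 + 4*0.6*0.3^2/0.008
S = sqrt(177.0000)

13.3041 m


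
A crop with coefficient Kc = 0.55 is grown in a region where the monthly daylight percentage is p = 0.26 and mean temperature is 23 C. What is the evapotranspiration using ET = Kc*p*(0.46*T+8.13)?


ET = Kc * p * (0.46*T + 8.13)
ET = 0.55 * 0.26 * (0.46*23 + 8.13)
ET = 0.55 * 0.26 * 18.7100

2.6755 mm/day


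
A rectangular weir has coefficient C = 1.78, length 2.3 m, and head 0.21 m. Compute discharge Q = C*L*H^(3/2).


Q = C * L * H^(3/2) = 1.78 * 2.3 * 0.21^1.5 = 1.78 * 2.3 * 0.096234

0.3940 m^3/s


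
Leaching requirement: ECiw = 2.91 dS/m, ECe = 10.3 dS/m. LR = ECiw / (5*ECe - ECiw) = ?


LR = ECiw / (5*ECe - ECiw)
LR = 2.91 / (5*10.3 - 2.91)
LR = 2.91 / 48.5900

0.0599


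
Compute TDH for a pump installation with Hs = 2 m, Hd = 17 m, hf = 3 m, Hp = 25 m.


TDH = Hs + Hd + hf + Hp = 2 + 17 + 3 + 25 = 47

47 m


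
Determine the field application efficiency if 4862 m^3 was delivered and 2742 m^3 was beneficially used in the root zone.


Ea = V_root / V_field * 100 = 2742 / 4862 * 100 = 56.3965%

56.3965 %


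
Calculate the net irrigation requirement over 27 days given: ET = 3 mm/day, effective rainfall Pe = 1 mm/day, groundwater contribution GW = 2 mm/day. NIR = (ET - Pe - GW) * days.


Daily deficit = ET - Pe - GW = 3 - 1 - 2 = 0 mm/day
NIR = 0 * 27 = 0 mm

0 mm


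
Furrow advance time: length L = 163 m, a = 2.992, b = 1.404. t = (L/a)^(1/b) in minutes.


t = (L/a)^(1/b)
t = (163/2.992)^(1/1.404)
t = 54.478610^(1/1.404)

17.2436 min


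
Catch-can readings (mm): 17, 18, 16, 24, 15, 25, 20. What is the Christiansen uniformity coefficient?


mean = 19.285714 mm
MAD = 3.183673 mm
CU = (1 - 3.183673/19.285714)*100

83.4921 %


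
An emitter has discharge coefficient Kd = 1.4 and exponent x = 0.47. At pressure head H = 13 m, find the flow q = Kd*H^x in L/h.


q = Kd * H^x = 1.4 * 13^0.47 = 1.4 * 3.338515

4.6739 L/h


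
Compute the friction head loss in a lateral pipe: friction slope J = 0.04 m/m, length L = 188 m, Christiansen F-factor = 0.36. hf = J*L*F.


hf = J * L * F = 0.04 * 188 * 0.36 = 2.7072 m

2.7072 m


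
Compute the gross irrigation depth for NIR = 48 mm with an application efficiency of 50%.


Ea = 50% = 0.5
GID = NIR / Ea = 48 / 0.5 = 96.0000 mm

96.0000 mm


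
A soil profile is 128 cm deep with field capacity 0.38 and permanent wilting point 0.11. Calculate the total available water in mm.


AWC = (FC - PWP) * d * 10
AWC = (0.38 - 0.11) * 128 * 10
AWC = 0.2700 * 128 * 10

345.6000 mm


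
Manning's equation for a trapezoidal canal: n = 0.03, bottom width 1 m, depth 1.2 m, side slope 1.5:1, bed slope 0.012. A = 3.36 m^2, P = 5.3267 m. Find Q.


R = A/P = 3.36/5.3267 = 0.630785
Q = (1/0.03) * 3.36 * 0.630785^(2/3) * 0.012^0.5

9.0239 m^3/s


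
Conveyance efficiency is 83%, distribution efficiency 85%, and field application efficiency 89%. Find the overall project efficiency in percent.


Ec = 0.83, Eb = 0.85, Ea = 0.89
E = 0.83 * 0.85 * 0.89 * 100 = 62.7895%

62.7895 %


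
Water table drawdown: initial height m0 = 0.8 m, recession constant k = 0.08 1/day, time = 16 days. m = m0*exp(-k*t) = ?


m = m0 * exp(-k*t)
m = 0.8 * exp(-0.08 * 16)
m = 0.8 * exp(-1.2800)

0.2224 m


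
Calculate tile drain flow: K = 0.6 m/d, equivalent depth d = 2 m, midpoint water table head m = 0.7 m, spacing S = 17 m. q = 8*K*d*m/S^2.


q = 8*K*d*m/S^2
q = 8*0.6*2*0.7/17^2
q = 6.7200 / 289

0.0233 m/d


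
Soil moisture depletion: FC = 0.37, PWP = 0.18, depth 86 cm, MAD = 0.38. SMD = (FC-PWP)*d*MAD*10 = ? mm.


SMD = (FC - PWP) * d * MAD * 10
SMD = (0.37 - 0.18) * 86 * 0.38 * 10
SMD = 0.1900 * 86 * 0.38 * 10

62.0920 mm


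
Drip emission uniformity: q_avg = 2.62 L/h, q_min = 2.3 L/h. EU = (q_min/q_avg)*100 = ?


EU = (q_min/q_avg)*100 = (2.3/2.62)*100 = 87.7863%

87.7863 %


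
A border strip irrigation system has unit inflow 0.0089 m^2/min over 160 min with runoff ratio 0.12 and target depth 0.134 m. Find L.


L = q*t/((1+r)*Z)
L = 0.0089*160/((1+0.12)*0.134)
L = 1.424/0.15008

9.4883 m


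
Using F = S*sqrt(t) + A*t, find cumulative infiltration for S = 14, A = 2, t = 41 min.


F = S*sqrt(t) + A*t
F = 14*sqrt(41) + 2*41
F = 14*6.403124 + 82

171.6437 mm


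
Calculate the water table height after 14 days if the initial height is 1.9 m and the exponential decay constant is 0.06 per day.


m = m0 * exp(-k*t)
m = 1.9 * exp(-0.06 * 14)
m = 1.9 * exp(-0.8400)

0.8202 m


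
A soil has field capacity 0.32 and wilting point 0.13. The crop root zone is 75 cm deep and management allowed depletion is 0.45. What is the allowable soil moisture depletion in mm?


SMD = (FC - PWP) * d * MAD * 10
SMD = (0.32 - 0.13) * 75 * 0.45 * 10
SMD = 0.1900 * 75 * 0.45 * 10

64.1250 mm


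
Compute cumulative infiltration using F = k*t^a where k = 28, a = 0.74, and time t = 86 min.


F = k * t^a = 28 * 86^0.74
F = 28 * 27.010266

756.2874 mm


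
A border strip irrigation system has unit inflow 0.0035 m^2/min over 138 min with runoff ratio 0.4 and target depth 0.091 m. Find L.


L = q*t/((1+r)*Z)
L = 0.0035*138/((1+0.4)*0.091)
L = 0.483/0.1274

3.7912 m


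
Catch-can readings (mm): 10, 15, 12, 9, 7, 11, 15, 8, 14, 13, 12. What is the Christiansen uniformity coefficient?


mean = 11.454545 mm
MAD = 2.231405 mm
CU = (1 - 2.231405/11.454545)*100

80.5195 %


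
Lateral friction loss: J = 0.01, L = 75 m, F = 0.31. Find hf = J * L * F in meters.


hf = J * L * F = 0.01 * 75 * 0.31 = 0.2325 m

0.2325 m


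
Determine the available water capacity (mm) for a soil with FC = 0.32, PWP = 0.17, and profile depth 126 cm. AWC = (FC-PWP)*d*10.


AWC = (FC - PWP) * d * 10
AWC = (0.32 - 0.17) * 126 * 10
AWC = 0.1500 * 126 * 10

189.0000 mm


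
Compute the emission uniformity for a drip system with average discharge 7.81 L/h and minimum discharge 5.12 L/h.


EU = (q_min/q_avg)*100 = (5.12/7.81)*100 = 65.5570%

65.5570 %


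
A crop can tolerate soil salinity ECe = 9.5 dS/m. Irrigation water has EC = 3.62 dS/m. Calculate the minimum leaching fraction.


LR = ECiw / (5*ECe - ECiw)
LR = 3.62 / (5*9.5 - 3.62)
LR = 3.62 / 43.8800

0.0825


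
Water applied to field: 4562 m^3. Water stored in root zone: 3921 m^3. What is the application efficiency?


Ea = V_root / V_field * 100 = 3921 / 4562 * 100 = 85.9491%

85.9491 %


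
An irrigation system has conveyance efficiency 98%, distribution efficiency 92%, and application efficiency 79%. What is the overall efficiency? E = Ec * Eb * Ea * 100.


Ec = 0.98, Eb = 0.92, Ea = 0.79
E = 0.98 * 0.92 * 0.79 * 100 = 71.2264%

71.2264 %


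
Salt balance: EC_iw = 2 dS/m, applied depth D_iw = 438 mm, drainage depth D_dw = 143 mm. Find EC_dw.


EC_dw = EC_iw * D_iw / D_dw
EC_dw = 2 * 438 / 143
EC_dw = 876 / 143

6.1259 dS/m


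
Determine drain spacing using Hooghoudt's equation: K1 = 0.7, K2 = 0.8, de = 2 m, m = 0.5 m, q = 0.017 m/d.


S^2 = 8*K2*de*m/q + 4*K1*m^2/q
S^2 = 8*0.8*2*0.5/0.017 + 4*0.7*0.5^2/0.017
S = sqrt(417.6471)

20.4364 m


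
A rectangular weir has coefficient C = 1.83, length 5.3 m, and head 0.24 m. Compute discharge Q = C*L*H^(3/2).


Q = C * L * H^(3/2) = 1.83 * 5.3 * 0.24^1.5 = 1.83 * 5.3 * 0.117576

1.1404 m^3/s


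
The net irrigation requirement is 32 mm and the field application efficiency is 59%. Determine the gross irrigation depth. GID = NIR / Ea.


Ea = 59% = 0.59
GID = NIR / Ea = 32 / 0.59 = 54.2373 mm

54.2373 mm


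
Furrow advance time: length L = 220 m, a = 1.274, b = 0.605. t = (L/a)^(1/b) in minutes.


t = (L/a)^(1/b)
t = (220/1.274)^(1/0.605)
t = 172.684458^(1/0.605)

4988.1472 min


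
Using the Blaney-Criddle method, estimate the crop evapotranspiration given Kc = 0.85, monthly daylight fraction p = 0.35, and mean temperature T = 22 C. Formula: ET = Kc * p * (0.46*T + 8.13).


ET = Kc * p * (0.46*T + 8.13)
ET = 0.85 * 0.35 * (0.46*22 + 8.13)
ET = 0.85 * 0.35 * 18.2500

5.4294 mm/day


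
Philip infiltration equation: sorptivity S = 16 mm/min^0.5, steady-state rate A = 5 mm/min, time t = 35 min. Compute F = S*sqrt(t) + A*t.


F = S*sqrt(t) + A*t
F = 16*sqrt(35) + 5*35
F = 16*5.916080 + 175

269.6573 mm


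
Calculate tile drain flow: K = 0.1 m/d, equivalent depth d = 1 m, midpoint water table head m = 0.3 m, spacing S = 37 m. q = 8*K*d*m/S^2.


q = 8*K*d*m/S^2
q = 8*0.1*1*0.3/37^2
q = 0.2400 / 1369

1.7531e-04 m/d


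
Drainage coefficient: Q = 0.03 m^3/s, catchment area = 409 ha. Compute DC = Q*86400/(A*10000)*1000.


DC = Q * 86400 / (A * 10000) * 1000
DC = 0.03 * 86400 / (409 * 10000) * 1000
DC = 2592000.0000 / 4090000

0.6337 mm/day


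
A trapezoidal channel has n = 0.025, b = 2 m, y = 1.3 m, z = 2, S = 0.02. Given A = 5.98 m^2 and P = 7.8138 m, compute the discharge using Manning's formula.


R = A/P = 5.98/7.8138 = 0.765313
Q = (1/0.025) * 5.98 * 0.765313^(2/3) * 0.02^0.5

28.3032 m^3/s


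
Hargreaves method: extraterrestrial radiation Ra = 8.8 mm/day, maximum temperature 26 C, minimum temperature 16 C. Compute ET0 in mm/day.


Tmean = (Tmax + Tmin)/2 = (26 + 16)/2 = 21.0
ET0 = 0.0023 * 8.8 * (21.0 + 17.8) * sqrt(26 - 16)
ET0 = 0.0023 * 8.8 * 38.8 * 3.162278

2.4834 mm/day


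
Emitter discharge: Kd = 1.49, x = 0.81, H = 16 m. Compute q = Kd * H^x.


q = Kd * H^x = 1.49 * 16^0.81 = 1.49 * 9.447941

14.0774 L/h


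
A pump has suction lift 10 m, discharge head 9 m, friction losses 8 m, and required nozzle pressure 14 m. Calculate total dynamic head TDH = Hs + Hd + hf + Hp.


TDH = Hs + Hd + hf + Hp = 10 + 9 + 8 + 14 = 41

41 m


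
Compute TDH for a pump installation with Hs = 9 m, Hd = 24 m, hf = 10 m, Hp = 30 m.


TDH = Hs + Hd + hf + Hp = 9 + 24 + 10 + 30 = 73

73 m


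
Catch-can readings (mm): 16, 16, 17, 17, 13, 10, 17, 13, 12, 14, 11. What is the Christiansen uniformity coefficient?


mean = 14.181818 mm
MAD = 2.198347 mm
CU = (1 - 2.198347/14.181818)*100

84.4988 %


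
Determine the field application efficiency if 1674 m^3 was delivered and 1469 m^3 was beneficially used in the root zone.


Ea = V_root / V_field * 100 = 1469 / 1674 * 100 = 87.7539%

87.7539 %


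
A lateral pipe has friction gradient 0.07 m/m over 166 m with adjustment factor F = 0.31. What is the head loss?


hf = J * L * F = 0.07 * 166 * 0.31 = 3.6022 m

3.6022 m


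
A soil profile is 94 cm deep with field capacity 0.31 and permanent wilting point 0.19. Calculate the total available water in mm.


AWC = (FC - PWP) * d * 10
AWC = (0.31 - 0.19) * 94 * 10
AWC = 0.1200 * 94 * 10

112.8000 mm


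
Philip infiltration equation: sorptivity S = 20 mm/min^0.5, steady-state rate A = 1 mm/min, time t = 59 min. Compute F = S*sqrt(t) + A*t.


F = S*sqrt(t) + A*t
F = 20*sqrt(59) + 1*59
F = 20*7.681146 + 59

212.6229 mm


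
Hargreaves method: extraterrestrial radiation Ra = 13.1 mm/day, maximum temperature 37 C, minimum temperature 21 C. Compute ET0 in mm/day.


Tmean = (Tmax + Tmin)/2 = (37 + 21)/2 = 29.0
ET0 = 0.0023 * 13.1 * (29.0 + 17.8) * sqrt(37 - 21)
ET0 = 0.0023 * 13.1 * 46.8 * 4.000000

5.6403 mm/day


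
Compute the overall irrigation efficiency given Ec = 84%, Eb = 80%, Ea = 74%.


Ec = 0.84, Eb = 0.8, Ea = 0.74
E = 0.84 * 0.8 * 0.74 * 100 = 49.7280%

49.7280 %


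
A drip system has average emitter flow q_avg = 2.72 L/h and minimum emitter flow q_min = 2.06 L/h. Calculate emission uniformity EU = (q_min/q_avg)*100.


EU = (q_min/q_avg)*100 = (2.06/2.72)*100 = 75.7353%

75.7353 %


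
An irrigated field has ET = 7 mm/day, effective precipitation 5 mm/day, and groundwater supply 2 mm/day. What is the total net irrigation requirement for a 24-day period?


Daily deficit = ET - Pe - GW = 7 - 5 - 2 = 0 mm/day
NIR = 0 * 24 = 0 mm

0 mm


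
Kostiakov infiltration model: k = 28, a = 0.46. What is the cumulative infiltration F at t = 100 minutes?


F = k * t^a = 28 * 100^0.46
F = 28 * 8.317638

232.8939 mm


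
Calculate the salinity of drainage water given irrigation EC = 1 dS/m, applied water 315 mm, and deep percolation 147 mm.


EC_dw = EC_iw * D_iw / D_dw
EC_dw = 1 * 315 / 147
EC_dw = 315 / 147

2.1429 dS/m


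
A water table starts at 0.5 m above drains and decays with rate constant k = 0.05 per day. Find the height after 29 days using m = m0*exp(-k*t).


m = m0 * exp(-k*t)
m = 0.5 * exp(-0.05 * 29)
m = 0.5 * exp(-1.4500)

0.1173 m


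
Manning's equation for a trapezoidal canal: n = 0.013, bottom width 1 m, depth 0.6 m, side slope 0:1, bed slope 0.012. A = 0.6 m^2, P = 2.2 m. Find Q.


R = A/P = 0.6/2.2 = 0.272727
Q = (1/0.013) * 0.6 * 0.272727^(2/3) * 0.012^0.5

2.1263 m^3/s


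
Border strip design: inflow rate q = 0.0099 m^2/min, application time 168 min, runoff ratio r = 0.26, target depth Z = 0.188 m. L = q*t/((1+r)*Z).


L = q*t/((1+r)*Z)
L = 0.0099*168/((1+0.26)*0.188)
L = 1.6632/0.23688

7.0213 m


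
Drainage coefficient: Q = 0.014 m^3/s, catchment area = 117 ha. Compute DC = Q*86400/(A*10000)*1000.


DC = Q * 86400 / (A * 10000) * 1000
DC = 0.014 * 86400 / (117 * 10000) * 1000
DC = 1209600.0000 / 1170000

1.0338 mm/day


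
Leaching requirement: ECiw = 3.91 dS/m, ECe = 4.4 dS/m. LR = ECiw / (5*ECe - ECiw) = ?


LR = ECiw / (5*ECe - ECiw)
LR = 3.91 / (5*4.4 - 3.91)
LR = 3.91 / 18.0900

0.2161


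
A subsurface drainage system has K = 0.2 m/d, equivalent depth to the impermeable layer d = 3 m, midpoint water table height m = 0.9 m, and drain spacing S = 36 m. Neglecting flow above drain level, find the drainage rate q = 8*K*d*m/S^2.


q = 8*K*d*m/S^2
q = 8*0.2*3*0.9/36^2
q = 4.3200 / 1296

0.0033 m/d


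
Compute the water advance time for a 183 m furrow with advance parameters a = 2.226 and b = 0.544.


t = (L/a)^(1/b)
t = (183/2.226)^(1/0.544)
t = 82.210243^(1/0.544)

3311.9550 min


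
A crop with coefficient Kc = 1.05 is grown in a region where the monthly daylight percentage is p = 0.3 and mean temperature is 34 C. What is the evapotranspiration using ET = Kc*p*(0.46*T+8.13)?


ET = Kc * p * (0.46*T + 8.13)
ET = 1.05 * 0.3 * (0.46*34 + 8.13)
ET = 1.05 * 0.3 * 23.7700

7.4876 mm/day


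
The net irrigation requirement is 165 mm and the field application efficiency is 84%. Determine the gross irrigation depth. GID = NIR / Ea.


Ea = 84% = 0.84
GID = NIR / Ea = 165 / 0.84 = 196.4286 mm

196.4286 mm


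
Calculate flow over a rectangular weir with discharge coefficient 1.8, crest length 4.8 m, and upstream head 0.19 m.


Q = C * L * H^(3/2) = 1.8 * 4.8 * 0.19^1.5 = 1.8 * 4.8 * 0.082819

0.7156 m^3/s


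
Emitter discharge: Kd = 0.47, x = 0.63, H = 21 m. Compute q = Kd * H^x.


q = Kd * H^x = 0.47 * 21^0.63 = 0.47 * 6.807665

3.1996 L/h


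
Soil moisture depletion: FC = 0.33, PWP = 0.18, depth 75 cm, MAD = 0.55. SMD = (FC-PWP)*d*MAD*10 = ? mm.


SMD = (FC - PWP) * d * MAD * 10
SMD = (0.33 - 0.18) * 75 * 0.55 * 10
SMD = 0.1500 * 75 * 0.55 * 10

61.8750 mm


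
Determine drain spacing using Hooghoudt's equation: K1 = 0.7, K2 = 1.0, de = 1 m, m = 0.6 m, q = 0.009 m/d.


S^2 = 8*K2*de*m/q + 4*K1*m^2/q
S^2 = 8*1.0*1*0.6/0.009 + 4*0.7*0.6^2/0.009
S = sqrt(645.3333)

25.4034 m


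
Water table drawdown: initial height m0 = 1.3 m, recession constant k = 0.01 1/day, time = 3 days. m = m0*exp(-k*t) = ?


m = m0 * exp(-k*t)
m = 1.3 * exp(-0.01 * 3)
m = 1.3 * exp(-0.0300)

1.2616 m


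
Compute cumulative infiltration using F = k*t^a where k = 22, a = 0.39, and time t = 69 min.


F = k * t^a = 22 * 69^0.39
F = 22 * 5.213761

114.7027 mm


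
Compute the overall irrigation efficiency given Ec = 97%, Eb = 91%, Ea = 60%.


Ec = 0.97, Eb = 0.91, Ea = 0.6
E = 0.97 * 0.91 * 0.6 * 100 = 52.9620%

52.9620 %


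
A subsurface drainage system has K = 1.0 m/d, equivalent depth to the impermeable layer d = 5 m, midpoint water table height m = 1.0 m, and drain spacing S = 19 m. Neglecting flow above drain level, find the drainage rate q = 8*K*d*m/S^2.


q = 8*K*d*m/S^2
q = 8*1.0*5*1.0/19^2
q = 40.0000 / 361

0.1108 m/d


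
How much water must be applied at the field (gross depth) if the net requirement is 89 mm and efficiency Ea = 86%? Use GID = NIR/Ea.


Ea = 86% = 0.86
GID = NIR / Ea = 89 / 0.86 = 103.4884 mm

103.4884 mm


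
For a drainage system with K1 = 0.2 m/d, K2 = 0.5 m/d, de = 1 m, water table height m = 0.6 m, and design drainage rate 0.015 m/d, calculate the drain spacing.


S^2 = 8*K2*de*m/q + 4*K1*m^2/q
S^2 = 8*0.5*1*0.6/0.015 + 4*0.2*0.6^2/0.015
S = sqrt(179.2000)

13.3866 m


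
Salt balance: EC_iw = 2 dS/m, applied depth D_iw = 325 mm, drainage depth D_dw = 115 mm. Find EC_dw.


EC_dw = EC_iw * D_iw / D_dw
EC_dw = 2 * 325 / 115
EC_dw = 650 / 115

5.6522 dS/m


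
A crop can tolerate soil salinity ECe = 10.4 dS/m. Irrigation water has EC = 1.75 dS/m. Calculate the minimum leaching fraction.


LR = ECiw / (5*ECe - ECiw)
LR = 1.75 / (5*10.4 - 1.75)
LR = 1.75 / 50.2500

0.0348


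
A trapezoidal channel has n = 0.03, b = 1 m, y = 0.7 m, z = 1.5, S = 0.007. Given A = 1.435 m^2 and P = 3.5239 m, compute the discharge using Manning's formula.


R = A/P = 1.435/3.5239 = 0.407219
Q = (1/0.03) * 1.435 * 0.407219^(2/3) * 0.007^0.5

2.1987 m^3/s


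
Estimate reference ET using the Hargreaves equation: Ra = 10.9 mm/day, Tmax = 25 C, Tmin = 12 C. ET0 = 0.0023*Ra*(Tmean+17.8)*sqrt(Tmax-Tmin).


Tmean = (Tmax + Tmin)/2 = (25 + 12)/2 = 18.5
ET0 = 0.0023 * 10.9 * (18.5 + 17.8) * sqrt(25 - 12)
ET0 = 0.0023 * 10.9 * 36.3 * 3.605551

3.2812 mm/day


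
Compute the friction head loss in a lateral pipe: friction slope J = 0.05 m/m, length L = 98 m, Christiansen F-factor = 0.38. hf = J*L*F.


hf = J * L * F = 0.05 * 98 * 0.38 = 1.8620 m

1.8620 m


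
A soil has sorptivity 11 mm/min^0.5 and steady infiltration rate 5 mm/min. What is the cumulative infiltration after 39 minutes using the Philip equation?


F = S*sqrt(t) + A*t
F = 11*sqrt(39) + 5*39
F = 11*6.244998 + 195

263.6950 mm


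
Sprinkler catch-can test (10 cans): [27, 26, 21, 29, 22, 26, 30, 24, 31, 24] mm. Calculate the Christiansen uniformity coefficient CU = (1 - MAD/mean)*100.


mean = 26.000000 mm
MAD = 2.600000 mm
CU = (1 - 2.600000/26.000000)*100

90.0000 %


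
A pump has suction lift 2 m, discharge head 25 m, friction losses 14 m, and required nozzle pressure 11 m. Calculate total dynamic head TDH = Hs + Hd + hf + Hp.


TDH = Hs + Hd + hf + Hp = 2 + 25 + 14 + 11 = 52

52 m


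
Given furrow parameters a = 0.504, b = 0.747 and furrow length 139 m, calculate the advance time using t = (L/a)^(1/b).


t = (L/a)^(1/b)
t = (139/0.504)^(1/0.747)
t = 275.793651^(1/0.747)

1850.0398 min


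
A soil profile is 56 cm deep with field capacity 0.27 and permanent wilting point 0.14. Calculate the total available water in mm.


AWC = (FC - PWP) * d * 10
AWC = (0.27 - 0.14) * 56 * 10
AWC = 0.1300 * 56 * 10

72.8000 mm


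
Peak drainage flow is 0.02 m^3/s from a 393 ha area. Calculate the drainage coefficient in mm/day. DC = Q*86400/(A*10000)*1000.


DC = Q * 86400 / (A * 10000) * 1000
DC = 0.02 * 86400 / (393 * 10000) * 1000
DC = 1728000.0000 / 3930000

0.4397 mm/day


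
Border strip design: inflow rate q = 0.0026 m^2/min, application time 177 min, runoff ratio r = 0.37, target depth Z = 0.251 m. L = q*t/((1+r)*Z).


L = q*t/((1+r)*Z)
L = 0.0026*177/((1+0.37)*0.251)
L = 0.4602/0.34387

1.3383 m


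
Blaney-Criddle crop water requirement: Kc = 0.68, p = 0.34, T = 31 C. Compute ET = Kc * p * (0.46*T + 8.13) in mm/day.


ET = Kc * p * (0.46*T + 8.13)
ET = 0.68 * 0.34 * (0.46*31 + 8.13)
ET = 0.68 * 0.34 * 22.3900

5.1766 mm/day


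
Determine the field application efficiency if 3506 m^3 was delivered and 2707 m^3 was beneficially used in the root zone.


Ea = V_root / V_field * 100 = 2707 / 3506 * 100 = 77.2105%

77.2105 %


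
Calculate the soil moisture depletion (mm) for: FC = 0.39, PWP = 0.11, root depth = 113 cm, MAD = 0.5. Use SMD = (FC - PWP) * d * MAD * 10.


SMD = (FC - PWP) * d * MAD * 10
SMD = (0.39 - 0.11) * 113 * 0.5 * 10
SMD = 0.2800 * 113 * 0.5 * 10

158.2000 mm


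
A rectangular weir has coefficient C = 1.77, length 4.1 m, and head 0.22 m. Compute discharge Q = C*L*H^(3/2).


Q = C * L * H^(3/2) = 1.77 * 4.1 * 0.22^1.5 = 1.77 * 4.1 * 0.103189

0.7488 m^3/s


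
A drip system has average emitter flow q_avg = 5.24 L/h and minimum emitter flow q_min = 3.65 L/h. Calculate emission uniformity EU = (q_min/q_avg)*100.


EU = (q_min/q_avg)*100 = (3.65/5.24)*100 = 69.6565%

69.6565 %


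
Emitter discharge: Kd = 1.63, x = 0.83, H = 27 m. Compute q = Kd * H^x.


q = Kd * H^x = 1.63 * 27^0.83 = 1.63 * 15.418138

25.1316 L/h


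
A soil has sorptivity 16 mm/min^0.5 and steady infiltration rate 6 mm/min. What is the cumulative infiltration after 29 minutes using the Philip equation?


F = S*sqrt(t) + A*t
F = 16*sqrt(29) + 6*29
F = 16*5.385165 + 174

260.1626 mm


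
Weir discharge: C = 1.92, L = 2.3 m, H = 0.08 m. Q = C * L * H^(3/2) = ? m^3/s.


Q = C * L * H^(3/2) = 1.92 * 2.3 * 0.08^1.5 = 1.92 * 2.3 * 0.022627

0.0999 m^3/s


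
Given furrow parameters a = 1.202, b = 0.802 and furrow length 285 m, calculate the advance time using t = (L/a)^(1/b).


t = (L/a)^(1/b)
t = (285/1.202)^(1/0.802)
t = 237.104825^(1/0.802)

914.6866 min


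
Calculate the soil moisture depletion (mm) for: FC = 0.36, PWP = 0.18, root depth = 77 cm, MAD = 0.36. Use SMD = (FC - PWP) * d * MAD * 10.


SMD = (FC - PWP) * d * MAD * 10
SMD = (0.36 - 0.18) * 77 * 0.36 * 10
SMD = 0.1800 * 77 * 0.36 * 10

49.8960 mm


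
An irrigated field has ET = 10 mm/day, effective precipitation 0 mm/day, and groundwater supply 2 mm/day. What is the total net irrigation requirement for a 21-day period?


Daily deficit = ET - Pe - GW = 10 - 0 - 2 = 8 mm/day
NIR = 8 * 21 = 168 mm

168.0000 mm


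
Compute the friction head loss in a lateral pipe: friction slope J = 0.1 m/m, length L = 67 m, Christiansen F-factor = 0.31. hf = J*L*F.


hf = J * L * F = 0.1 * 67 * 0.31 = 2.0770 m

2.0770 m


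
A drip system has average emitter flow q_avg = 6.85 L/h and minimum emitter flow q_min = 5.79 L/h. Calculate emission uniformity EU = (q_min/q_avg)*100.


EU = (q_min/q_avg)*100 = (5.79/6.85)*100 = 84.5255%

84.5255 %


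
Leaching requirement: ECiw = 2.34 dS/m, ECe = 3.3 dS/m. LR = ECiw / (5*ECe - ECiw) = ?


LR = ECiw / (5*ECe - ECiw)
LR = 2.34 / (5*3.3 - 2.34)
LR = 2.34 / 14.1600

0.1653


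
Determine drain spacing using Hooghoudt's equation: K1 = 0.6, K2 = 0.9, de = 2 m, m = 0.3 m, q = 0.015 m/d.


S^2 = 8*K2*de*m/q + 4*K1*m^2/q
S^2 = 8*0.9*2*0.3/0.015 + 4*0.6*0.3^2/0.015
S = sqrt(302.4000)

17.3897 m


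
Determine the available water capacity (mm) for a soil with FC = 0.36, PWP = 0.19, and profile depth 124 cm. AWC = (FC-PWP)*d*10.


AWC = (FC - PWP) * d * 10
AWC = (0.36 - 0.19) * 124 * 10
AWC = 0.1700 * 124 * 10

210.8000 mm


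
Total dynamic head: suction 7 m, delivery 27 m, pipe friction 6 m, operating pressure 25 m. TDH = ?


TDH = Hs + Hd + hf + Hp = 7 + 27 + 6 + 25 = 65

65 m


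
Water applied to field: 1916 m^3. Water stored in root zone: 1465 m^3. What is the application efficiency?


Ea = V_root / V_field * 100 = 1465 / 1916 * 100 = 76.4614%

76.4614 %


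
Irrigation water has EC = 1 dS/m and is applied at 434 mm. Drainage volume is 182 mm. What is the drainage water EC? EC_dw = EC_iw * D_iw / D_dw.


EC_dw = EC_iw * D_iw / D_dw
EC_dw = 1 * 434 / 182
EC_dw = 434 / 182

2.3846 dS/m


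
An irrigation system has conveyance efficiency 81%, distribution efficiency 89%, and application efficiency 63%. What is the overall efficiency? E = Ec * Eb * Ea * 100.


Ec = 0.81, Eb = 0.89, Ea = 0.63
E = 0.81 * 0.89 * 0.63 * 100 = 45.4167%

45.4167 %


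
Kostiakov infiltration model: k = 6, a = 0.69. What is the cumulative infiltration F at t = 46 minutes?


F = k * t^a = 6 * 46^0.69
F = 6 * 14.037925

84.2275 mm


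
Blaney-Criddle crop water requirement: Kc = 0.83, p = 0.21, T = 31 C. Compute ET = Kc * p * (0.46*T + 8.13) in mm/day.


ET = Kc * p * (0.46*T + 8.13)
ET = 0.83 * 0.21 * (0.46*31 + 8.13)
ET = 0.83 * 0.21 * 22.3900

3.9026 mm/day


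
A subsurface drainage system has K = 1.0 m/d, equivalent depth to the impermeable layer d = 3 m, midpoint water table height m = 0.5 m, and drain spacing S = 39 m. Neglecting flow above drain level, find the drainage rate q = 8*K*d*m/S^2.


q = 8*K*d*m/S^2
q = 8*1.0*3*0.5/39^2
q = 12.0000 / 1521

0.0079 m/d


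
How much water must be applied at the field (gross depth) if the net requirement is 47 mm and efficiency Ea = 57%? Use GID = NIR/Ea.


Ea = 57% = 0.57
GID = NIR / Ea = 47 / 0.57 = 82.4561 mm

82.4561 mm


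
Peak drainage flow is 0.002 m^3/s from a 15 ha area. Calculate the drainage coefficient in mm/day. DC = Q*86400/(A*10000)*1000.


DC = Q * 86400 / (A * 10000) * 1000
DC = 0.002 * 86400 / (15 * 10000) * 1000
DC = 172800.0000 / 150000

1.1520 mm/day


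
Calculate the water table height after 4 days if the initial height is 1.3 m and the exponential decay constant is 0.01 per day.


m = m0 * exp(-k*t)
m = 1.3 * exp(-0.01 * 4)
m = 1.3 * exp(-0.0400)

1.2490 m


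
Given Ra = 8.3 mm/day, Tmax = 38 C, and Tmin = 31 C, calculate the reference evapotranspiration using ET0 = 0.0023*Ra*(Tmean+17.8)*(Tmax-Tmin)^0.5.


Tmean = (Tmax + Tmin)/2 = (38 + 31)/2 = 34.5
ET0 = 0.0023 * 8.3 * (34.5 + 17.8) * sqrt(38 - 31)
ET0 = 0.0023 * 8.3 * 52.3 * 2.645751

2.6415 mm/day


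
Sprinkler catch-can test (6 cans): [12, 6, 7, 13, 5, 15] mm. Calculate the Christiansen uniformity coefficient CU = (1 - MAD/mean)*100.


mean = 9.666667 mm
MAD = 3.666667 mm
CU = (1 - 3.666667/9.666667)*100

62.0690 %


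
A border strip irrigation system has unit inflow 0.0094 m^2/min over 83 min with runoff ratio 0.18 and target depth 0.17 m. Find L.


L = q*t/((1+r)*Z)
L = 0.0094*83/((1+0.18)*0.17)
L = 0.7802/0.2006

3.8893 m


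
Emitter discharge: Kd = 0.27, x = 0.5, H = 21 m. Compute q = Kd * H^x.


q = Kd * H^x = 0.27 * 21^0.5 = 0.27 * 4.582576

1.2373 L/h


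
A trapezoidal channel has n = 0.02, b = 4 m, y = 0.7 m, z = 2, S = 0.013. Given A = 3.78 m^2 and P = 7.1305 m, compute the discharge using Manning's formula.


R = A/P = 3.78/7.1305 = 0.530117
Q = (1/0.02) * 3.78 * 0.530117^(2/3) * 0.013^0.5

14.1150 m^3/s


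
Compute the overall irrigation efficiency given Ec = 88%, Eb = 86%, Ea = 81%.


Ec = 0.88, Eb = 0.86, Ea = 0.81
E = 0.88 * 0.86 * 0.81 * 100 = 61.3008%

61.3008 %


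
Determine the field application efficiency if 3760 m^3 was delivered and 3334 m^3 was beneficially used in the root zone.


Ea = V_root / V_field * 100 = 3334 / 3760 * 100 = 88.6702%

88.6702 %
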